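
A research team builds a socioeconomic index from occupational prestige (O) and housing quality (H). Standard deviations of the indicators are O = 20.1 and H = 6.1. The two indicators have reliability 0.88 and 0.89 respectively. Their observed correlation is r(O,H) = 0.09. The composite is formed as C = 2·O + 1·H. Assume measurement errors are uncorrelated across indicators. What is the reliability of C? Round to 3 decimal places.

0.883

Var(C) = 2²·20.1² + 6.1² + 2·[2·20.1·6.1·0.09] = 1653.25 + 44.1396 = 1697.39.
With uncorrelated errors the cross-covariances are all true-score covariance, so they carry over unchanged; only the diagonal terms shrink to ρᵢσᵢ².
True-score variance = [2²·20.1²·0.88 + 6.1²·0.89] + 44.1396 = 1455.23 + 44.1396 = 1499.37.
Reliability = 1499.37 / 1697.39 = 0.883.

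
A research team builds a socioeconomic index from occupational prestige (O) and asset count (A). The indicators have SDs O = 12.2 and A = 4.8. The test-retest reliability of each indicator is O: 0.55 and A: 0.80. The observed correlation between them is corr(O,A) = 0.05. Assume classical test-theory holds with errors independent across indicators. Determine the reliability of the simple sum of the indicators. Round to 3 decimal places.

Var(O+A) = 12.2² + 4.8² + 2·[12.2·4.8·0.05] = 171.88 + 5.856 = 177.736.
With uncorrelated errors the cross-covariances are all true-score covariance, so they carry over unchanged; only the diagonal terms shrink to ρᵢσᵢ².
True-score variance = [12.2²·0.55 + 4.8²·0.80] + 5.856 = 100.294 + 5.856 = 106.15.
Reliability = 106.15 / 177.736 = 0.597.

0.597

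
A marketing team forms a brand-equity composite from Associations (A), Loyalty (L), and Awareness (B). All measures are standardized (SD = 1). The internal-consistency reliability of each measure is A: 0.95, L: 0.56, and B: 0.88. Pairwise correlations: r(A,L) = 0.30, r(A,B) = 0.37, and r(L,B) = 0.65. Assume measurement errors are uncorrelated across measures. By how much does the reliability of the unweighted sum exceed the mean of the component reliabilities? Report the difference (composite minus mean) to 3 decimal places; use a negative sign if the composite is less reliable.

Var(sum) = 3 + 2.64 = 5.64; true-score variance = 2.39 + 2.64 = 5.03; composite reliability = 0.8918.
Mean component reliability = 0.7967.
Difference = 0.8918 − 0.7967 = 0.095.

0.095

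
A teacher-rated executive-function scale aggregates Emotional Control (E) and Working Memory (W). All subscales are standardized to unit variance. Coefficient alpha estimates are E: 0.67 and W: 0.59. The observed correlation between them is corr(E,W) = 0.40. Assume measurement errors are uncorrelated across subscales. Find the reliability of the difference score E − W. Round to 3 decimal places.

Var(E−W) = 1 + 1 − 2·0.40 = 2 − 0.8 = 1.2.
With uncorrelated errors the cross-covariances are all true-score covariance, so they carry over unchanged; only the diagonal terms shrink to ρᵢσᵢ².
True-score variance = [0.67 + 0.59] − 0.8 = 1.26 − 0.8 = 0.46.
Reliability = 0.46 / 1.2 = 0.383.

0.383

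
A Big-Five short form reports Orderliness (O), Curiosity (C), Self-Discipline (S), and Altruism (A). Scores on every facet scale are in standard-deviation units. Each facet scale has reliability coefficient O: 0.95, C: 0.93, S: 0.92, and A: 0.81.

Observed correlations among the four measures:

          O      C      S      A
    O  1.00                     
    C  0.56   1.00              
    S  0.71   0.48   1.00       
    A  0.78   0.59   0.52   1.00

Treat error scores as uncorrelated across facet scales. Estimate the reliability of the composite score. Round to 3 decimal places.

Var(O+C+S+A) = 4 + 2·[0.56 + 0.71 + 0.78 + 0.48 + 0.59 + 0.52] = 4 + 7.28 = 11.28.
Under uncorrelated errors the observed covariances equal the true-score covariances, so only the own-variance terms attenuate.
True-score variance = [0.95 + 0.93 + 0.92 + 0.81] + 7.28 = 3.61 + 7.28 = 10.89.
Reliability = 10.89 / 11.28 = 0.965.

0.965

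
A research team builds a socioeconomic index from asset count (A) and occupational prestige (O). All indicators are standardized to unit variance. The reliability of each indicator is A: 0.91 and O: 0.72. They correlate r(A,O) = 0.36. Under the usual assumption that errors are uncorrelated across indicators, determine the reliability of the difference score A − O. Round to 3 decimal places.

0.711

Var(A−O) = 1 + 1 − 2·0.36 = 2 − 0.72 = 1.28.
With uncorrelated errors the cross-covariances are all true-score covariance, so they carry over unchanged; only the diagonal terms shrink to ρᵢσᵢ².
True-score variance = [0.91 + 0.72] − 0.72 = 1.63 − 0.72 = 0.91.
Reliability = 0.91 / 1.28 = 0.711.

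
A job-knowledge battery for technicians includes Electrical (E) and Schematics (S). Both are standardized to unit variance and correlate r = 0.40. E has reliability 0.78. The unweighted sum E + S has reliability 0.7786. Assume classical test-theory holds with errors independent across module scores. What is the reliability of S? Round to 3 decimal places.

Var(E+S) = 2 + 2·0.40 = 2.800.
True-score variance = ρ_E + ρ_S + 2·0.40, so 0.7786 = (0.78 + ρ_S + 0.80) / 2.800.
ρ_S = 0.7786·2.800 − 0.78 − 0.80 = 0.600.

0.600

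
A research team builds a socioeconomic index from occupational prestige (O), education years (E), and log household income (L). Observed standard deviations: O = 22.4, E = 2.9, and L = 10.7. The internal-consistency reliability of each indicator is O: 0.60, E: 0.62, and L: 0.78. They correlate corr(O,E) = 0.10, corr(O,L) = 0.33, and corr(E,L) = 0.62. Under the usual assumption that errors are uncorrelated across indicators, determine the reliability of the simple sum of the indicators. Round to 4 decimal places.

Var(O+E+L) = 22.4² + 2.9² + 10.7² + 2·[22.4·2.9·0.10 + 22.4·10.7·0.33 + 2.9·10.7·0.62] = 624.66 + 209.658 = 834.318.
Because errors are independent across components, Cov(Tᵢ,Tⱼ) = Cov(Xᵢ,Xⱼ); the off-diagonal part of the true-score variance is the same as above.
True-score variance = [22.4²·0.60 + 2.9²·0.62 + 10.7²·0.78] + 209.658 = 395.572 + 209.658 = 605.23.
Reliability = 605.23 / 834.318 = 0.7254.

0.7254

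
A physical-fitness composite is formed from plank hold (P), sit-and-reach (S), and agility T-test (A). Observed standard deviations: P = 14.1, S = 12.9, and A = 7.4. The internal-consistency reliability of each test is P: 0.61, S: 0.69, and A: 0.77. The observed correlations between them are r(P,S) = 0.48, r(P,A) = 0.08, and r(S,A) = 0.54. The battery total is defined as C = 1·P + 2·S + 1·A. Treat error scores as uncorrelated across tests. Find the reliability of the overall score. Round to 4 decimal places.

Var(C) = 14.1² + 2²·12.9² + 7.4² + 2·[2·14.1·12.9·0.48 + 14.1·7.4·0.08 + 2·12.9·7.4·0.54] = 919.21 + 572.117 = 1491.33.
Under uncorrelated errors the observed covariances equal the true-score covariances, so only the own-variance terms attenuate.
True-score variance = [14.1²·0.61 + 2²·12.9²·0.69 + 7.4²·0.77] + 572.117 = 622.731 + 572.117 = 1194.85.
Reliability = 1194.85 / 1491.33 = 0.8012.

0.8012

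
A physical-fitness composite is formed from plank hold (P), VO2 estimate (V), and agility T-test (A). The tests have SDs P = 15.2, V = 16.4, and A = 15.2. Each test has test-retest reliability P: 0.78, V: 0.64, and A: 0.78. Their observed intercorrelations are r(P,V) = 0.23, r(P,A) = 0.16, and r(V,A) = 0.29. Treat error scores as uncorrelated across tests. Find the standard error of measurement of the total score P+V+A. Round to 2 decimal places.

14.09

Var(total) = 731.04 + 333.184 = 1064.22.
True-score variance = 532.557 + 333.184 = 865.741, so reliability = 0.8135.
Error variance = 1064.22 − 865.741 = 198.483; SEM = √198.483 = 14.09.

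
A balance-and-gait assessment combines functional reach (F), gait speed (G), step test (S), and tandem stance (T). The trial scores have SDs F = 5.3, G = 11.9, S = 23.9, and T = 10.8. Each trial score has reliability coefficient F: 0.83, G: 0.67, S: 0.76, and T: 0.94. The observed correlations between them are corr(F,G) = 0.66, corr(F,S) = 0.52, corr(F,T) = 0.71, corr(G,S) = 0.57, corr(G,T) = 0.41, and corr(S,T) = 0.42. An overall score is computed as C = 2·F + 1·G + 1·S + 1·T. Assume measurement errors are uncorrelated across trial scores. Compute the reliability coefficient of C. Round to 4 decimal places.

Var(C) = 2²·5.3² + 11.9² + 23.9² + 10.8² + 2·[2·5.3·11.9·0.66 + 2·5.3·23.9·0.52 + 2·5.3·10.8·0.71 + 11.9·23.9·0.57 + 11.9·10.8·0.41 + 23.9·10.8·0.42] = 941.82 + 1238.97 = 2180.79.
With uncorrelated errors the cross-covariances are all true-score covariance, so they carry over unchanged; only the diagonal terms shrink to ρᵢσᵢ².
True-score variance = [2²·5.3²·0.83 + 11.9²·0.67 + 23.9²·0.76 + 10.8²·0.94] + 1238.97 = 731.899 + 1238.97 = 1970.87.
Reliability = 1970.87 / 2180.79 = 0.9037.

0.9037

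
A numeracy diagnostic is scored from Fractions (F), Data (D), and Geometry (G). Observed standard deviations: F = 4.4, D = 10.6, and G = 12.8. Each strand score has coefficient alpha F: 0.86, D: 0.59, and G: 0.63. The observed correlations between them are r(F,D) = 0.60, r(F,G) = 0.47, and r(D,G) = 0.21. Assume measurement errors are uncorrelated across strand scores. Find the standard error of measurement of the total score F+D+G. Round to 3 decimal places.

10.459

Var(total) = 295.56 + 165.894 = 461.454.
True-score variance = 186.161 + 165.894 = 352.056, so reliability = 0.7629.
Error variance = 461.454 − 352.056 = 109.399; SEM = √109.399 = 10.459.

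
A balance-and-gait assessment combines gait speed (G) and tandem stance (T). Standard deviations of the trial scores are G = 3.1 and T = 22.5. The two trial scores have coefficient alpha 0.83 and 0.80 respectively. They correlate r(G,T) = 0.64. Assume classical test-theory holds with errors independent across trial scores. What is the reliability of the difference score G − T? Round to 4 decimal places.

0.7588

Var(G−T) = 3.1² + 22.5² − 2·3.1·22.5·0.64 = 515.86 − 89.28 = 426.58.
Because errors are independent across components, Cov(Tᵢ,Tⱼ) = Cov(Xᵢ,Xⱼ); the off-diagonal part of the true-score variance is the same as above.
True-score variance = [3.1²·0.83 + 22.5²·0.80] − 89.28 = 412.976 − 89.28 = 323.696.
Reliability = 323.696 / 426.58 = 0.7588.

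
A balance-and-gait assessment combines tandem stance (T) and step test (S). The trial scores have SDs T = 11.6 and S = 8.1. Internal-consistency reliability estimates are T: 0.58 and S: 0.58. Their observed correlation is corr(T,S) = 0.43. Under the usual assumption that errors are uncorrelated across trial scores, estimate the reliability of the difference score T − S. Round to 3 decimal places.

Var(T−S) = 11.6² + 8.1² − 2·11.6·8.1·0.43 = 200.17 − 80.8056 = 119.364.
Under uncorrelated errors the observed covariances equal the true-score covariances, so only the own-variance terms attenuate.
True-score variance = [11.6²·0.58 + 8.1²·0.58] − 80.8056 = 116.099 − 80.8056 = 35.293.
Reliability = 35.293 / 119.364 = 0.296.

0.296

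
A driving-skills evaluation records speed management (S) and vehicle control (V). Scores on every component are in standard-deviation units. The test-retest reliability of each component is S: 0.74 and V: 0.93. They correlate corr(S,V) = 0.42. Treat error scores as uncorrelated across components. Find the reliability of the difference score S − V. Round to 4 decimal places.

Var(S−V) = 1 + 1 − 2·0.42 = 2 − 0.84 = 1.16.
Because errors are independent across components, Cov(Tᵢ,Tⱼ) = Cov(Xᵢ,Xⱼ); the off-diagonal part of the true-score variance is the same as above.
True-score variance = [0.74 + 0.93] − 0.84 = 1.67 − 0.84 = 0.83.
Reliability = 0.83 / 1.16 = 0.7155.

0.7155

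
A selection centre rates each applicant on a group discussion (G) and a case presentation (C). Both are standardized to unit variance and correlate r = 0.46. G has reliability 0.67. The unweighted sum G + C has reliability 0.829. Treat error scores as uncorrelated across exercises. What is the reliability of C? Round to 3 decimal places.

Var(G+C) = 2 + 2·0.46 = 2.920.
True-score variance = ρ_G + ρ_C + 2·0.46, so 0.829 = (0.67 + ρ_C + 0.92) / 2.920.
ρ_C = 0.829·2.920 − 0.67 − 0.92 = 0.831.

0.831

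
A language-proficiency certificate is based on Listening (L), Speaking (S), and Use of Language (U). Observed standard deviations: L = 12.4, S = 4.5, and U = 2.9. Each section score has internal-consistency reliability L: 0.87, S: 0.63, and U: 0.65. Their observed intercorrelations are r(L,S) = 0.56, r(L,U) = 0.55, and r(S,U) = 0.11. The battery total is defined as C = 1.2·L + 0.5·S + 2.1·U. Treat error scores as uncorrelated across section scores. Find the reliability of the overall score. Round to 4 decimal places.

0.8919

Var(C) = 1.2²·12.4² + 0.5²·4.5² + 2.1²·2.9² + 2·[0.6·12.4·4.5·0.56 + 2.52·12.4·2.9·0.55 + 1.05·4.5·2.9·0.11] = 263.565 + 140.193 = 403.758.
With uncorrelated errors the cross-covariances are all true-score covariance, so they carry over unchanged; only the diagonal terms shrink to ρᵢσᵢ².
True-score variance = [1.2²·12.4²·0.87 + 0.5²·4.5²·0.63 + 2.1²·2.9²·0.65] + 140.193 = 219.927 + 140.193 = 360.12.
Reliability = 360.12 / 403.758 = 0.8919.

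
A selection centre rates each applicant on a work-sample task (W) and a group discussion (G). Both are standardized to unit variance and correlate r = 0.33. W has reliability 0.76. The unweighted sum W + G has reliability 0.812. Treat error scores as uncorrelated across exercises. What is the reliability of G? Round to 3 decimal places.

0.740

Var(W+G) = 2 + 2·0.33 = 2.660.
True-score variance = ρ_W + ρ_G + 2·0.33, so 0.812 = (0.76 + ρ_G + 0.66) / 2.660.
ρ_G = 0.812·2.660 − 0.76 − 0.66 = 0.740.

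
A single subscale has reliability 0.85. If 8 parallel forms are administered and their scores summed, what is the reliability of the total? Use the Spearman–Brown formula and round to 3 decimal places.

ρ_k = kρ / (1 + (k−1)ρ) = 8·0.85 / (1 + 7·0.85) = 6.800 / 6.950 = 0.978.

0.978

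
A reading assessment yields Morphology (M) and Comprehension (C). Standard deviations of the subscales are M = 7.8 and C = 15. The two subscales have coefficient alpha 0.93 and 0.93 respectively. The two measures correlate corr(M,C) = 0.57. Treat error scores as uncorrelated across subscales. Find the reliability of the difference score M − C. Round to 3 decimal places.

Var(M−C) = 7.8² + 15² − 2·7.8·15·0.57 = 285.84 − 133.38 = 152.46.
With uncorrelated errors the cross-covariances are all true-score covariance, so they carry over unchanged; only the diagonal terms shrink to ρᵢσᵢ².
True-score variance = [7.8²·0.93 + 15²·0.93] − 133.38 = 265.831 − 133.38 = 132.451.
Reliability = 132.451 / 152.46 = 0.869.

0.869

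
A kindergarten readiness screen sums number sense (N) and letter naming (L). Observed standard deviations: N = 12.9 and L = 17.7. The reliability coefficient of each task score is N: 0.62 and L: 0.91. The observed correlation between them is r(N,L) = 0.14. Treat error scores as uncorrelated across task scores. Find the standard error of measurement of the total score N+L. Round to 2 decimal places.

9.56

Var(total) = 479.7 + 63.9324 = 543.632.
True-score variance = 388.268 + 63.9324 = 452.2, so reliability = 0.8318.
Error variance = 543.632 − 452.2 = 91.4319; SEM = √91.4319 = 9.56.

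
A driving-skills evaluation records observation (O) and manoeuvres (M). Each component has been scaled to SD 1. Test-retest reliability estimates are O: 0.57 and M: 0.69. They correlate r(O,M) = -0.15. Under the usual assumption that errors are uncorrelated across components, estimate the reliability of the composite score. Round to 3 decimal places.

0.565

Var(O+M) = 2 + 2·[(-0.15)] = 2 − 0.3 = 1.7.
Because errors are independent across components, Cov(Tᵢ,Tⱼ) = Cov(Xᵢ,Xⱼ); the off-diagonal part of the true-score variance is the same as above.
True-score variance = [0.57 + 0.69] − 0.3 = 1.26 − 0.3 = 0.96.
Reliability = 0.96 / 1.7 = 0.565.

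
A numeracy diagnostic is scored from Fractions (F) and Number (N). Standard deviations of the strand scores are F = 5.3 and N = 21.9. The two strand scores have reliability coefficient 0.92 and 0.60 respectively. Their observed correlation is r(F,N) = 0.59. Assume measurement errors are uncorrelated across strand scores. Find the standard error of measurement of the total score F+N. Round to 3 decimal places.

13.932

Var(total) = 507.7 + 136.963 = 644.663.
True-score variance = 313.609 + 136.963 = 450.571, so reliability = 0.6989.
Error variance = 644.663 − 450.571 = 194.091; SEM = √194.091 = 13.932.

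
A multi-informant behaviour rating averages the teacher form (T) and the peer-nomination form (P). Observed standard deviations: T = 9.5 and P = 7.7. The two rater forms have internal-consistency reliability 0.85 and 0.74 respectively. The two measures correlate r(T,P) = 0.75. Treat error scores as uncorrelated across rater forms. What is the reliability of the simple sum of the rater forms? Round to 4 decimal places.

Var(T+P) = 9.5² + 7.7² + 2·[9.5·7.7·0.75] = 149.54 + 109.725 = 259.265.
Because errors are independent across components, Cov(Tᵢ,Tⱼ) = Cov(Xᵢ,Xⱼ); the off-diagonal part of the true-score variance is the same as above.
True-score variance = [9.5²·0.85 + 7.7²·0.74] + 109.725 = 120.587 + 109.725 = 230.312.
Reliability = 230.312 / 259.265 = 0.8883.

0.8883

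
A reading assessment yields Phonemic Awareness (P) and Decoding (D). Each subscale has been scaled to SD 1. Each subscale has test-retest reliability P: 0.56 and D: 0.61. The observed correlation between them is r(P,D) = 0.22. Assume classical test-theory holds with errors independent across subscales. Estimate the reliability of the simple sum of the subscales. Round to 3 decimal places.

0.660

Var(P+D) = 2 + 2·[0.22] = 2 + 0.44 = 2.44.
Because errors are independent across components, Cov(Tᵢ,Tⱼ) = Cov(Xᵢ,Xⱼ); the off-diagonal part of the true-score variance is the same as above.
True-score variance = [0.56 + 0.61] + 0.44 = 1.17 + 0.44 = 1.61.
Reliability = 1.61 / 2.44 = 0.660.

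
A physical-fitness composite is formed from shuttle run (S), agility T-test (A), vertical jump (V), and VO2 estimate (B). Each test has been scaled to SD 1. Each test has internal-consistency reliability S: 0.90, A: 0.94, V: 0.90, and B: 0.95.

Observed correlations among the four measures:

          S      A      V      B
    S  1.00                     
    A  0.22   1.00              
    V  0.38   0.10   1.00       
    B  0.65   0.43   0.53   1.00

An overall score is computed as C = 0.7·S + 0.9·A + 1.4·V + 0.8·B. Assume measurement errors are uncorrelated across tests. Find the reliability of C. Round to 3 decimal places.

Var(C) = 0.7² + 0.9² + 1.4² + 0.8² + 2·[0.63·0.22 + 0.98·0.38 + 0.56·0.65 + 1.26·0.10 + 0.72·0.43 + 1.12·0.53] = 3.9 + 3.8084 = 7.7084.
Because errors are independent across components, Cov(Tᵢ,Tⱼ) = Cov(Xᵢ,Xⱼ); the off-diagonal part of the true-score variance is the same as above.
True-score variance = [0.7²·0.90 + 0.9²·0.94 + 1.4²·0.90 + 0.8²·0.95] + 3.8084 = 3.5744 + 3.8084 = 7.3828.
Reliability = 7.3828 / 7.7084 = 0.958.

0.958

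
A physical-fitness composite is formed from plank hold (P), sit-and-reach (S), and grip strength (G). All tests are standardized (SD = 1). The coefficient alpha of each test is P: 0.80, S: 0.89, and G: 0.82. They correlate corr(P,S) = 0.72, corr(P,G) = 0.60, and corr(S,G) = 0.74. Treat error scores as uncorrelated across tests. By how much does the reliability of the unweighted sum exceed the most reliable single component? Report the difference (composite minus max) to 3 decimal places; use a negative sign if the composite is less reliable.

0.041

Var(sum) = 3 + 4.12 = 7.12; true-score variance = 2.51 + 4.12 = 6.63; composite reliability = 0.9312.
Max component reliability = 0.8900.
Difference = 0.9312 − 0.8900 = 0.041.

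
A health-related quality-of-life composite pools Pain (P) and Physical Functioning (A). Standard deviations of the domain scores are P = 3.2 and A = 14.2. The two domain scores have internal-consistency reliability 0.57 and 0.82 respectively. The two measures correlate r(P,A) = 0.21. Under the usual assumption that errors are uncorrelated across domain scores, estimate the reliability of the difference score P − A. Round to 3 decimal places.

Var(P−A) = 3.2² + 14.2² − 2·3.2·14.2·0.21 = 211.88 − 19.0848 = 192.795.
Under uncorrelated errors the observed covariances equal the true-score covariances, so only the own-variance terms attenuate.
True-score variance = [3.2²·0.57 + 14.2²·0.82] − 19.0848 = 171.182 − 19.0848 = 152.097.
Reliability = 152.097 / 192.795 = 0.789.

0.789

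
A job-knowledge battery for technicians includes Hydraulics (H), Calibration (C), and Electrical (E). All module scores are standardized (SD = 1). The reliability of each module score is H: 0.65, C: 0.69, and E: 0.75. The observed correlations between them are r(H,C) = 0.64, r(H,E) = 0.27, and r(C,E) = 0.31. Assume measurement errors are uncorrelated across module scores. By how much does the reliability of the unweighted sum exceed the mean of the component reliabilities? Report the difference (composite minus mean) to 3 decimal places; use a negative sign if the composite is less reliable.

Var(sum) = 3 + 2.44 = 5.44; true-score variance = 2.09 + 2.44 = 4.53; composite reliability = 0.8327.
Mean component reliability = 0.6967.
Difference = 0.8327 − 0.6967 = 0.136.

0.136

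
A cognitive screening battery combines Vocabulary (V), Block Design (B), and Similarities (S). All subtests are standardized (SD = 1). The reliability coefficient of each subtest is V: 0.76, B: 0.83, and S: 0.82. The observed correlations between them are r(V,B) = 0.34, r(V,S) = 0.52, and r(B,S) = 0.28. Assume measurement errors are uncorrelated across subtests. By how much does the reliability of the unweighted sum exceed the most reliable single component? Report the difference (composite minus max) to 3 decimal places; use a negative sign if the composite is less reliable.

0.058

Var(sum) = 3 + 2.28 = 5.28; true-score variance = 2.41 + 2.28 = 4.69; composite reliability = 0.8883.
Max component reliability = 0.8300.
Difference = 0.8883 − 0.8300 = 0.058.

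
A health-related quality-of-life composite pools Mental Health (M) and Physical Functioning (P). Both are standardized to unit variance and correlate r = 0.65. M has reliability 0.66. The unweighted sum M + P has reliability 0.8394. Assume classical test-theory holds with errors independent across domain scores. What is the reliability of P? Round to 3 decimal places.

0.810

Var(M+P) = 2 + 2·0.65 = 3.300.
True-score variance = ρ_M + ρ_P + 2·0.65, so 0.8394 = (0.66 + ρ_P + 1.30) / 3.300.
ρ_P = 0.8394·3.300 − 0.66 − 1.30 = 0.810.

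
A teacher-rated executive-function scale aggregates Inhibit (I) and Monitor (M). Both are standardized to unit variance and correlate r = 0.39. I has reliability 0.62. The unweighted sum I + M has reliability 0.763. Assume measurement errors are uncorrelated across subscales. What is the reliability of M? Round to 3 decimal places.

Var(I+M) = 2 + 2·0.39 = 2.780.
True-score variance = ρ_I + ρ_M + 2·0.39, so 0.763 = (0.62 + ρ_M + 0.78) / 2.780.
ρ_M = 0.763·2.780 − 0.62 − 0.78 = 0.721.

0.721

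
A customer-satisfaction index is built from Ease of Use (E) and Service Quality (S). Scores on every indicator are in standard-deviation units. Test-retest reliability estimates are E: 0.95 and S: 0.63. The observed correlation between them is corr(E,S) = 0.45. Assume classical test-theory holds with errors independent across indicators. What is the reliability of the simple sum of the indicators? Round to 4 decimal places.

0.8552

Var(E+S) = 2 + 2·[0.45] = 2 + 0.9 = 2.9.
Under uncorrelated errors the observed covariances equal the true-score covariances, so only the own-variance terms attenuate.
True-score variance = [0.95 + 0.63] + 0.9 = 1.58 + 0.9 = 2.48.
Reliability = 2.48 / 2.9 = 0.8552.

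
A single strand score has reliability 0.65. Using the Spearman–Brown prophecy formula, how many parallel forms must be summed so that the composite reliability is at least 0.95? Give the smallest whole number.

11

k ≥ ρ*(1−ρ₁)/(ρ₁(1−ρ*)) = 0.95·0.35 / (0.65·0.05) = 10.231.
Smallest integer k = 11.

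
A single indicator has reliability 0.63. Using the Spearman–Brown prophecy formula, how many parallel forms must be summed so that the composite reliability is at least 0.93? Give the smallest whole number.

8

k ≥ ρ*(1−ρ₁)/(ρ₁(1−ρ*)) = 0.93·0.37 / (0.63·0.07) = 7.803.
Smallest integer k = 8.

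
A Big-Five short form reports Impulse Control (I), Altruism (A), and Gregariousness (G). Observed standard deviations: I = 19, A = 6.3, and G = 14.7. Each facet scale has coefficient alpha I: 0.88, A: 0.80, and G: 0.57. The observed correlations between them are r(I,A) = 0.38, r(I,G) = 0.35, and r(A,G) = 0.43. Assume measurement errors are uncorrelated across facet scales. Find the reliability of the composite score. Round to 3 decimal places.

Var(I+A+G) = 19² + 6.3² + 14.7² + 2·[19·6.3·0.38 + 19·14.7·0.35 + 6.3·14.7·0.43] = 616.78 + 366.127 = 982.907.
Because errors are independent across components, Cov(Tᵢ,Tⱼ) = Cov(Xᵢ,Xⱼ); the off-diagonal part of the true-score variance is the same as above.
True-score variance = [19²·0.88 + 6.3²·0.80 + 14.7²·0.57] + 366.127 = 472.603 + 366.127 = 838.73.
Reliability = 838.73 / 982.907 = 0.853.

0.853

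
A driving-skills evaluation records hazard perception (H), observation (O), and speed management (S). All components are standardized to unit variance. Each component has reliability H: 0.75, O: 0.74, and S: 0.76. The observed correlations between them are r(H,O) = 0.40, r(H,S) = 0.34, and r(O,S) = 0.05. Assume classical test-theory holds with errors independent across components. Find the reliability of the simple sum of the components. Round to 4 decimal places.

Var(H+O+S) = 3 + 2·[0.40 + 0.34 + 0.05] = 3 + 1.58 = 4.58.
Because errors are independent across components, Cov(Tᵢ,Tⱼ) = Cov(Xᵢ,Xⱼ); the off-diagonal part of the true-score variance is the same as above.
True-score variance = [0.75 + 0.74 + 0.76] + 1.58 = 2.25 + 1.58 = 3.83.
Reliability = 3.83 / 4.58 = 0.8362.

0.8362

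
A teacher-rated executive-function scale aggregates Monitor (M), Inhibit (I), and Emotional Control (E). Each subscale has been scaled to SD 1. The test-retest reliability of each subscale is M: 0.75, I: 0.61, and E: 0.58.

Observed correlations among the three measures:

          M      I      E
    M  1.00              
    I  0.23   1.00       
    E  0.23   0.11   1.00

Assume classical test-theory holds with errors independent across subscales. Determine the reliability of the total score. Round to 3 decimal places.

0.744

Var(M+I+E) = 3 + 2·[0.23 + 0.23 + 0.11] = 3 + 1.14 = 4.14.
Because errors are independent across components, Cov(Tᵢ,Tⱼ) = Cov(Xᵢ,Xⱼ); the off-diagonal part of the true-score variance is the same as above.
True-score variance = [0.75 + 0.61 + 0.58] + 1.14 = 1.94 + 1.14 = 3.08.
Reliability = 3.08 / 4.14 = 0.744.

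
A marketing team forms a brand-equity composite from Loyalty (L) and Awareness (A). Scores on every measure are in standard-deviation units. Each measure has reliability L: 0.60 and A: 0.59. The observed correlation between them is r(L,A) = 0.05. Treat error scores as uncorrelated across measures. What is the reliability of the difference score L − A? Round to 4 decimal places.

0.5737

Var(L−A) = 1 + 1 − 2·0.05 = 2 − 0.1 = 1.9.
Under uncorrelated errors the observed covariances equal the true-score covariances, so only the own-variance terms attenuate.
True-score variance = [0.60 + 0.59] − 0.1 = 1.19 − 0.1 = 1.09.
Reliability = 1.09 / 1.9 = 0.5737.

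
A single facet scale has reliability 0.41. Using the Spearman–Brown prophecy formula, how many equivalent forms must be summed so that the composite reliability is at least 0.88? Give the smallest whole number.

11

k ≥ ρ*(1−ρ₁)/(ρ₁(1−ρ*)) = 0.88·0.59 / (0.41·0.12) = 10.553.
Smallest integer k = 11.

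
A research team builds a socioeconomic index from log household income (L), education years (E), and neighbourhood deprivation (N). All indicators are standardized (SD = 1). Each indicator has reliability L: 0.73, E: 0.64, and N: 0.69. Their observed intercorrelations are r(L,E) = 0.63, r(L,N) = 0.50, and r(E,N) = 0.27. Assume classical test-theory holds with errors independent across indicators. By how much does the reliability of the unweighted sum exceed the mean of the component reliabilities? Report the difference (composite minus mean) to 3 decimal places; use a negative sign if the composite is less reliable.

0.151

Var(sum) = 3 + 2.8 = 5.8; true-score variance = 2.06 + 2.8 = 4.86; composite reliability = 0.8379.
Mean component reliability = 0.6867.
Difference = 0.8379 − 0.6867 = 0.151.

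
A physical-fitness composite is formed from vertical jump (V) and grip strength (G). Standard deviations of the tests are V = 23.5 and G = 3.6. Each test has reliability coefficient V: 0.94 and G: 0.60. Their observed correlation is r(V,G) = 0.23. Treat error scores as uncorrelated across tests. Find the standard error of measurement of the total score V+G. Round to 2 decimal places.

6.19

Var(total) = 565.21 + 38.916 = 604.126.
True-score variance = 526.891 + 38.916 = 565.807, so reliability = 0.9366.
Error variance = 604.126 − 565.807 = 38.319; SEM = √38.319 = 6.19.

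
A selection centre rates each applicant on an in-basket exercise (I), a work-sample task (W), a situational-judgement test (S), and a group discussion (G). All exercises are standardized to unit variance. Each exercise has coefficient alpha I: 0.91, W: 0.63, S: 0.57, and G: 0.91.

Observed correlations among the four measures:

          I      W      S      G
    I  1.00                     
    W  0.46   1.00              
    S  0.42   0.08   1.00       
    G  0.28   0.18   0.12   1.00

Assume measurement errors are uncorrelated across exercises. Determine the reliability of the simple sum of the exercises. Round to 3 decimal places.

0.862

Var(I+W+S+G) = 4 + 2·[0.46 + 0.42 + 0.28 + 0.08 + 0.18 + 0.12] = 4 + 3.08 = 7.08.
Under uncorrelated errors the observed covariances equal the true-score covariances, so only the own-variance terms attenuate.
True-score variance = [0.91 + 0.63 + 0.57 + 0.91] + 3.08 = 3.02 + 3.08 = 6.1.
Reliability = 6.1 / 7.08 = 0.862.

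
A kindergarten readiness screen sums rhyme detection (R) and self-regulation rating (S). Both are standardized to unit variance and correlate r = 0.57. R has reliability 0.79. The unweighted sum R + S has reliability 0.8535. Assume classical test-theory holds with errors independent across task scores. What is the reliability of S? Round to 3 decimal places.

Var(R+S) = 2 + 2·0.57 = 3.140.
True-score variance = ρ_R + ρ_S + 2·0.57, so 0.8535 = (0.79 + ρ_S + 1.14) / 3.140.
ρ_S = 0.8535·3.140 − 0.79 − 1.14 = 0.750.

0.750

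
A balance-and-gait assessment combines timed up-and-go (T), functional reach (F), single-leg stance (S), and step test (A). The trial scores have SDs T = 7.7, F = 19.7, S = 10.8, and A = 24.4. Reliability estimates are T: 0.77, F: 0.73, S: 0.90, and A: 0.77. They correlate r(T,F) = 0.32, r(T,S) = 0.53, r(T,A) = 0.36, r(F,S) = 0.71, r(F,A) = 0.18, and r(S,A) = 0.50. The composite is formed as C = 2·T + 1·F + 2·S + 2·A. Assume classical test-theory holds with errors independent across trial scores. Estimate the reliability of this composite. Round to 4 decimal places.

0.8852

Var(C) = 2²·7.7² + 19.7² + 2²·10.8² + 2²·24.4² + 2·[2·7.7·19.7·0.32 + 4·7.7·10.8·0.53 + 4·7.7·24.4·0.36 + 2·19.7·10.8·0.71 + 2·19.7·24.4·0.18 + 4·10.8·24.4·0.50] = 3473.25 + 3092.26 = 6565.51.
With uncorrelated errors the cross-covariances are all true-score covariance, so they carry over unchanged; only the diagonal terms shrink to ρᵢσᵢ².
True-score variance = [2²·7.7²·0.77 + 19.7²·0.73 + 2²·10.8²·0.90 + 2²·24.4²·0.77] + 3092.26 = 2719.53 + 3092.26 = 5811.8.
Reliability = 5811.8 / 6565.51 = 0.8852.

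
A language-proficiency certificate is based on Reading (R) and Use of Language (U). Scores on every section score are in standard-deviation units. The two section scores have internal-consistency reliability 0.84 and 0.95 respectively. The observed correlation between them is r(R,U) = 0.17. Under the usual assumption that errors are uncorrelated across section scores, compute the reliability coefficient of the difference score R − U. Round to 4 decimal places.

0.8735

Var(R−U) = 1 + 1 − 2·0.17 = 2 − 0.34 = 1.66.
With uncorrelated errors the cross-covariances are all true-score covariance, so they carry over unchanged; only the diagonal terms shrink to ρᵢσᵢ².
True-score variance = [0.84 + 0.95] − 0.34 = 1.79 − 0.34 = 1.45.
Reliability = 1.45 / 1.66 = 0.8735.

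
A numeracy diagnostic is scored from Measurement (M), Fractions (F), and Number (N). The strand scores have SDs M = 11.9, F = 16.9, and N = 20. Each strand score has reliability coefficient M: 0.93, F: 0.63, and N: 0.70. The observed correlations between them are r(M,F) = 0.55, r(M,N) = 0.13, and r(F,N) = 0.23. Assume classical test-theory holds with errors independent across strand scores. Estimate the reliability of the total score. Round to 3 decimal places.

Var(M+F+N) = 11.9² + 16.9² + 20² + 2·[11.9·16.9·0.55 + 11.9·20·0.13 + 16.9·20·0.23] = 827.22 + 438.581 = 1265.8.
Because errors are independent across components, Cov(Tᵢ,Tⱼ) = Cov(Xᵢ,Xⱼ); the off-diagonal part of the true-score variance is the same as above.
True-score variance = [11.9²·0.93 + 16.9²·0.63 + 20²·0.70] + 438.581 = 591.632 + 438.581 = 1030.21.
Reliability = 1030.21 / 1265.8 = 0.814.

0.814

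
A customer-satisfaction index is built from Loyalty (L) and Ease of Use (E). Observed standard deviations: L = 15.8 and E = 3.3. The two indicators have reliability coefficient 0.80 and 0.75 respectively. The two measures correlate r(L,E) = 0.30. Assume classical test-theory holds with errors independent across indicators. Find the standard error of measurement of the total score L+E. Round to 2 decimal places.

7.26

Var(total) = 260.53 + 31.284 = 291.814.
True-score variance = 207.88 + 31.284 = 239.163, so reliability = 0.8196.
Error variance = 291.814 − 239.163 = 52.6505; SEM = √52.6505 = 7.26.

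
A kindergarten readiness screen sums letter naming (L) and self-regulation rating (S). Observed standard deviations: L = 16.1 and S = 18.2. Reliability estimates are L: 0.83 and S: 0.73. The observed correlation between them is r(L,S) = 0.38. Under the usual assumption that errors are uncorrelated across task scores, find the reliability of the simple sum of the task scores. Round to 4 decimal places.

0.8358

Var(L+S) = 16.1² + 18.2² + 2·[16.1·18.2·0.38] = 590.45 + 222.695 = 813.145.
Under uncorrelated errors the observed covariances equal the true-score covariances, so only the own-variance terms attenuate.
True-score variance = [16.1²·0.83 + 18.2²·0.73] + 222.695 = 456.949 + 222.695 = 679.645.
Reliability = 679.645 / 813.145 = 0.8358.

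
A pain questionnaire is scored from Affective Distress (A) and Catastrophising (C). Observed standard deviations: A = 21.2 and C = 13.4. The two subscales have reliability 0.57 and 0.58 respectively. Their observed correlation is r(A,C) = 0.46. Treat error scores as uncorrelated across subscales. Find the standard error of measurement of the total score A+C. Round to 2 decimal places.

Var(total) = 629 + 261.354 = 890.354.
True-score variance = 360.326 + 261.354 = 621.679, so reliability = 0.6982.
Error variance = 890.354 − 621.679 = 268.674; SEM = √268.674 = 16.39.

16.39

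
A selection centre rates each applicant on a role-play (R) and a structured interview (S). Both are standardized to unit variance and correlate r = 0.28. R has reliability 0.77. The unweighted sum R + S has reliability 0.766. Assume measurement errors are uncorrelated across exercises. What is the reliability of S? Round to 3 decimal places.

0.631

Var(R+S) = 2 + 2·0.28 = 2.560.
True-score variance = ρ_R + ρ_S + 2·0.28, so 0.766 = (0.77 + ρ_S + 0.56) / 2.560.
ρ_S = 0.766·2.560 − 0.77 − 0.56 = 0.631.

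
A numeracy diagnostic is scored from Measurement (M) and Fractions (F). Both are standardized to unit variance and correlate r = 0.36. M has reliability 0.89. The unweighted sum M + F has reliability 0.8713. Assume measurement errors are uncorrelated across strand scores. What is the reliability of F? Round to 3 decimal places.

0.760

Var(M+F) = 2 + 2·0.36 = 2.720.
True-score variance = ρ_M + ρ_F + 2·0.36, so 0.8713 = (0.89 + ρ_F + 0.72) / 2.720.
ρ_F = 0.8713·2.720 − 0.89 − 0.72 = 0.760.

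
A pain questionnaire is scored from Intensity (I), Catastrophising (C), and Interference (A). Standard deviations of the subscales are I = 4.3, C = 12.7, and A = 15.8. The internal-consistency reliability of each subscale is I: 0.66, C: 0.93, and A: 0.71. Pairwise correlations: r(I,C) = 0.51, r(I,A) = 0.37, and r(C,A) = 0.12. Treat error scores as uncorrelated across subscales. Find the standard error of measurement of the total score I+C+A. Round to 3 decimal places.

9.485

Var(total) = 429.42 + 154.136 = 583.556.
True-score variance = 339.447 + 154.136 = 493.584, so reliability = 0.8458.
Error variance = 583.556 − 493.584 = 89.9725; SEM = √89.9725 = 9.485.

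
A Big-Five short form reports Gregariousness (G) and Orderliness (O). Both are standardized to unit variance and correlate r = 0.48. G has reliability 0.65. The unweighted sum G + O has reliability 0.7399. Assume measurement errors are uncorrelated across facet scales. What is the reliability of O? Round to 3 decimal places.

0.580

Var(G+O) = 2 + 2·0.48 = 2.960.
True-score variance = ρ_G + ρ_O + 2·0.48, so 0.7399 = (0.65 + ρ_O + 0.96) / 2.960.
ρ_O = 0.7399·2.960 − 0.65 − 0.96 = 0.580.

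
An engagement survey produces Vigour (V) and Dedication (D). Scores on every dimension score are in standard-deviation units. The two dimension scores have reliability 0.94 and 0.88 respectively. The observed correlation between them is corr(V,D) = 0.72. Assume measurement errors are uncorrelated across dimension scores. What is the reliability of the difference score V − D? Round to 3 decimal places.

Var(V−D) = 1 + 1 − 2·0.72 = 2 − 1.44 = 0.56.
With uncorrelated errors the cross-covariances are all true-score covariance, so they carry over unchanged; only the diagonal terms shrink to ρᵢσᵢ².
True-score variance = [0.94 + 0.88] − 1.44 = 1.82 − 1.44 = 0.38.
Reliability = 0.38 / 0.56 = 0.679.

0.679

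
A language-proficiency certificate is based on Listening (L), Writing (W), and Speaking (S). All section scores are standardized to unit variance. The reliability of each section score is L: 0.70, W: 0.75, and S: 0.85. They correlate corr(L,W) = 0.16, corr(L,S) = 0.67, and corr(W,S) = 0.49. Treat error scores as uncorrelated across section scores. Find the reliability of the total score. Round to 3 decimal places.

0.876

Var(L+W+S) = 3 + 2·[0.16 + 0.67 + 0.49] = 3 + 2.64 = 5.64.
With uncorrelated errors the cross-covariances are all true-score covariance, so they carry over unchanged; only the diagonal terms shrink to ρᵢσᵢ².
True-score variance = [0.70 + 0.75 + 0.85] + 2.64 = 2.3 + 2.64 = 4.94.
Reliability = 4.94 / 5.64 = 0.876.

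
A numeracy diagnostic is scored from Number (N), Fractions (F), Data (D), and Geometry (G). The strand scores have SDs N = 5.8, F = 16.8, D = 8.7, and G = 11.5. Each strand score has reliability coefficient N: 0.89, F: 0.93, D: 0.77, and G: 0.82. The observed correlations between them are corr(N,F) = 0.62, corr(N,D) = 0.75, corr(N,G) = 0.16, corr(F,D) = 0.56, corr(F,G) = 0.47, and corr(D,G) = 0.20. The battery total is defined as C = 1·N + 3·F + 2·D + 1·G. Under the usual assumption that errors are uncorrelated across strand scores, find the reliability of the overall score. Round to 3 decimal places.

0.947

Var(C) = 5.8² + 3²·16.8² + 2²·8.7² + 11.5² + 2·[3·5.8·16.8·0.62 + 2·5.8·8.7·0.75 + 5.8·11.5·0.16 + 6·16.8·8.7·0.56 + 3·16.8·11.5·0.47 + 2·8.7·11.5·0.20] = 3008.81 + 2142.26 = 5151.07.
Under uncorrelated errors the observed covariances equal the true-score covariances, so only the own-variance terms attenuate.
True-score variance = [5.8²·0.89 + 3²·16.8²·0.93 + 2²·8.7²·0.77 + 11.5²·0.82] + 2142.26 = 2733.86 + 2142.26 = 4876.12.
Reliability = 4876.12 / 5151.07 = 0.947.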